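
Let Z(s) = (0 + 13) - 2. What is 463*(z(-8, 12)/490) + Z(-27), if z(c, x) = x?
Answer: 5473/245 ≈ 22.339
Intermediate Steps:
Z(s) = 11 (Z(s) = 13 - 2 = 11)
463*(z(-8, 12)/490) + Z(-27) = 463*(12/490) + 11 = 463*(12*(1/490)) + 11 = 463*(6/245) + 11 = 2778/245 + 11 = 5473/245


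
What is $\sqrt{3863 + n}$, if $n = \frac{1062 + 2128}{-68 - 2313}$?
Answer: $\frac{\sqrt{21892373553}}{2381} \approx 62.142$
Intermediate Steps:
$n = - \frac{3190}{2381}$ ($n = \frac{3190}{-2381} = 3190 \left(- \frac{1}{2381}\right) = - \frac{3190}{2381} \approx -1.3398$)
$\sqrt{3863 + n} = \sqrt{3863 - \frac{3190}{2381}} = \sqrt{\frac{9194613}{2381}} = \frac{\sqrt{21892373553}}{2381}$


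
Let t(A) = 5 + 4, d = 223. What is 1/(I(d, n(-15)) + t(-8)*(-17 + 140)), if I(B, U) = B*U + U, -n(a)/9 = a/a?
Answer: -1/909 ≈ -0.0011001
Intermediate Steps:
n(a) = -9 (n(a) = -9*a/a = -9*1 = -9)
t(A) = 9
I(B, U) = U + B*U
1/(I(d, n(-15)) + t(-8)*(-17 + 140)) = 1/(-9*(1 + 223) + 9*(-17 + 140)) = 1/(-9*224 + 9*123) = 1/(-2016 + 1107) = 1/(-909) = -1/909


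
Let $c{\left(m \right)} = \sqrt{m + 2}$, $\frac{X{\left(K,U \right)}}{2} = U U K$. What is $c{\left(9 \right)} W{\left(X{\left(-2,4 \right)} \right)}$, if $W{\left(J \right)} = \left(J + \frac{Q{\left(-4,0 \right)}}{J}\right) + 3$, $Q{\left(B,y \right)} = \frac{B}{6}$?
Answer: $- \frac{5855 \sqrt{11}}{96} \approx -202.28$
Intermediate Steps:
$Q{\left(B,y \right)} = \frac{B}{6}$ ($Q{\left(B,y \right)} = B \frac{1}{6} = \frac{B}{6}$)
$X{\left(K,U \right)} = 2 K U^{2}$ ($X{\left(K,U \right)} = 2 U U K = 2 U^{2} K = 2 K U^{2}$)
$c{\left(m \right)} = \sqrt{2 + m}$
$W{\left(J \right)} = 3 + J - \frac{2}{3 J}$ ($W{\left(J \right)} = \left(J + \frac{\frac{1}{6} \left(-4\right)}{J}\right) + 3 = \left(J - \frac{2}{3 J}\right) + 3 = 3 + J - \frac{2}{3 J}$)
$c{\left(9 \right)} W{\left(X{\left(-2,4 \right)} \right)} = \sqrt{2 + 9} \left(3 + 2 \left(-2\right) 4^{2} - \frac{2}{3 \cdot 2 \left(-2\right) 4^{2}}\right) = \sqrt{11} \left(3 + 2 \left(-2\right) 16 - \frac{2}{3 \cdot 2 \left(-2\right) 16}\right) = \sqrt{11} \left(3 - 64 - \frac{2}{3 \left(-64\right)}\right) = \sqrt{11} \left(3 - 64 - - \frac{1}{96}\right) = \sqrt{11} \left(3 - 64 + \frac{1}{96}\right) = \sqrt{11} \left(- \frac{5855}{96}\right) = - \frac{5855 \sqrt{11}}{96}$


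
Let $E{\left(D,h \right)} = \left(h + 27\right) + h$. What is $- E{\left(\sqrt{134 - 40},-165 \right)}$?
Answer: $303$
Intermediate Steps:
$E{\left(D,h \right)} = 27 + 2 h$ ($E{\left(D,h \right)} = \left(27 + h\right) + h = 27 + 2 h$)
$- E{\left(\sqrt{134 - 40},-165 \right)} = - (27 + 2 \left(-165\right)) = - (27 - 330) = \left(-1\right) \left(-303\right) = 303$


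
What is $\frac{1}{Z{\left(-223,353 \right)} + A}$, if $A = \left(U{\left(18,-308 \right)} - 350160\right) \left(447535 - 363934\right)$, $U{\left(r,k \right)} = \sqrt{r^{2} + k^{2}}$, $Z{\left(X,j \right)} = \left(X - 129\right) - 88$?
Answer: $- \frac{7318431650}{214237600942626887803} - \frac{83601 \sqrt{23797}}{428475201885253775606} \approx -3.419 \cdot 10^{-11}$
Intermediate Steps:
$Z{\left(X,j \right)} = -217 + X$ ($Z{\left(X,j \right)} = \left(X - 129\right) - 88 = \left(-129 + X\right) - 88 = -217 + X$)
$U{\left(r,k \right)} = \sqrt{k^{2} + r^{2}}$
$A = -29273726160 + 167202 \sqrt{23797}$ ($A = \left(\sqrt{\left(-308\right)^{2} + 18^{2}} - 350160\right) \left(447535 - 363934\right) = \left(\sqrt{94864 + 324} - 350160\right) 83601 = \left(\sqrt{95188} - 350160\right) 83601 = \left(2 \sqrt{23797} - 350160\right) 83601 = \left(-350160 + 2 \sqrt{23797}\right) 83601 = -29273726160 + 167202 \sqrt{23797} \approx -2.9248 \cdot 10^{10}$)
$\frac{1}{Z{\left(-223,353 \right)} + A} = \frac{1}{\left(-217 - 223\right) - \left(29273726160 - 167202 \sqrt{23797}\right)} = \frac{1}{-440 - \left(29273726160 - 167202 \sqrt{23797}\right)} = \frac{1}{-29273726600 + 167202 \sqrt{23797}}$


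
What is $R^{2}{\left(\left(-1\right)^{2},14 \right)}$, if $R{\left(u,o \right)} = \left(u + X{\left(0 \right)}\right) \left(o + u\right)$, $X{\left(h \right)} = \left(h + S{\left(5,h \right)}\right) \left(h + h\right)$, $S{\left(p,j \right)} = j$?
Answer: $225$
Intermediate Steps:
$X{\left(h \right)} = 4 h^{2}$ ($X{\left(h \right)} = \left(h + h\right) \left(h + h\right) = 2 h 2 h = 4 h^{2}$)
$R{\left(u,o \right)} = u \left(o + u\right)$ ($R{\left(u,o \right)} = \left(u + 4 \cdot 0^{2}\right) \left(o + u\right) = \left(u + 4 \cdot 0\right) \left(o + u\right) = \left(u + 0\right) \left(o + u\right) = u \left(o + u\right)$)
$R^{2}{\left(\left(-1\right)^{2},14 \right)} = \left(\left(-1\right)^{2} \left(14 + \left(-1\right)^{2}\right)\right)^{2} = \left(1 \left(14 + 1\right)\right)^{2} = \left(1 \cdot 15\right)^{2} = 15^{2} = 225$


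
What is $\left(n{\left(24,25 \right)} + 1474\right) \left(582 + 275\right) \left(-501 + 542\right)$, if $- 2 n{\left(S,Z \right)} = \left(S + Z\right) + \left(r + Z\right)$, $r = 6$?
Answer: $50386458$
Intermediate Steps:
$n{\left(S,Z \right)} = -3 - Z - \frac{S}{2}$ ($n{\left(S,Z \right)} = - \frac{\left(S + Z\right) + \left(6 + Z\right)}{2} = - \frac{6 + S + 2 Z}{2} = -3 - Z - \frac{S}{2}$)
$\left(n{\left(24,25 \right)} + 1474\right) \left(582 + 275\right) \left(-501 + 542\right) = \left(\left(-3 - 25 - 12\right) + 1474\right) \left(582 + 275\right) \left(-501 + 542\right) = \left(\left(-3 - 25 - 12\right) + 1474\right) 857 \cdot 41 = \left(-40 + 1474\right) 35137 = 1434 \cdot 35137 = 50386458$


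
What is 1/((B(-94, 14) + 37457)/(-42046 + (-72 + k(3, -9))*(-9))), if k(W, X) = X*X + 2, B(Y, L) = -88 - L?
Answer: -8429/7471 ≈ -1.1282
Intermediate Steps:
k(W, X) = 2 + X² (k(W, X) = X² + 2 = 2 + X²)
1/((B(-94, 14) + 37457)/(-42046 + (-72 + k(3, -9))*(-9))) = 1/(((-88 - 1*14) + 37457)/(-42046 + (-72 + (2 + (-9)²))*(-9))) = 1/(((-88 - 14) + 37457)/(-42046 + (-72 + (2 + 81))*(-9))) = 1/((-102 + 37457)/(-42046 + (-72 + 83)*(-9))) = 1/(37355/(-42046 + 11*(-9))) = 1/(37355/(-42046 - 99)) = 1/(37355/(-42145)) = 1/(37355*(-1/42145)) = 1/(-7471/8429) = -8429/7471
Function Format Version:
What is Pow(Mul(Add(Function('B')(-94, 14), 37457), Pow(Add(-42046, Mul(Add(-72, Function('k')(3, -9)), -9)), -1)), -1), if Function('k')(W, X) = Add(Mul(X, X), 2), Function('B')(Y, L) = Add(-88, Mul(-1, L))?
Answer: Rational(-8429, 7471) ≈ -1.1282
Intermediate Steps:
Function('k')(W, X) = Add(2, Pow(X, 2)) (Function('k')(W, X) = Add(Pow(X, 2), 2) = Add(2, Pow(X, 2)))
Pow(Mul(Add(Function('B')(-94, 14), 37457), Pow(Add(-42046, Mul(Add(-72, Function('k')(3, -9)), -9)), -1)), -1) = Pow(Mul(Add(Add(-88, Mul(-1, 14)), 37457), Pow(Add(-42046, Mul(Add(-72, Add(2, Pow(-9, 2))), -9)), -1)), -1) = Pow(Mul(Add(Add(-88, -14), 37457), Pow(Add(-42046, Mul(Add(-72, Add(2, 81)), -9)), -1)), -1) = Pow(Mul(Add(-102, 37457), Pow(Add(-42046, Mul(Add(-72, 83), -9)), -1)), -1) = Pow(Mul(37355, Pow(Add(-42046, Mul(11, -9)), -1)), -1) = Pow(Mul(37355, Pow(Add(-42046, -99), -1)), -1) = Pow(Mul(37355, Pow(-42145, -1)), -1) = Pow(Mul(37355, Rational(-1, 42145)), -1) = Pow(Rational(-7471, 8429), -1) = Rational(-8429, 7471)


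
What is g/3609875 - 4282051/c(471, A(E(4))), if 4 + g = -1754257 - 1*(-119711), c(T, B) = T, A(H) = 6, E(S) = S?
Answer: -618337549067/68010045 ≈ -9091.9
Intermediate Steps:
g = -1634550 (g = -4 + (-1754257 - 1*(-119711)) = -4 + (-1754257 + 119711) = -4 - 1634546 = -1634550)
g/3609875 - 4282051/c(471, A(E(4))) = -1634550/3609875 - 4282051/471 = -1634550*1/3609875 - 4282051*1/471 = -65382/144395 - 4282051/471 = -618337549067/68010045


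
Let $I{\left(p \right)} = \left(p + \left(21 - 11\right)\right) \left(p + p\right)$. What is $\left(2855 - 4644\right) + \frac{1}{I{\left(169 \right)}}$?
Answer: $- \frac{108238077}{60502} \approx -1789.0$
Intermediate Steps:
$I{\left(p \right)} = 2 p \left(10 + p\right)$ ($I{\left(p \right)} = \left(p + \left(21 - 11\right)\right) 2 p = \left(p + 10\right) 2 p = \left(10 + p\right) 2 p = 2 p \left(10 + p\right)$)
$\left(2855 - 4644\right) + \frac{1}{I{\left(169 \right)}} = \left(2855 - 4644\right) + \frac{1}{2 \cdot 169 \left(10 + 169\right)} = -1789 + \frac{1}{2 \cdot 169 \cdot 179} = -1789 + \frac{1}{60502} = - \frac{108238077}{60502}$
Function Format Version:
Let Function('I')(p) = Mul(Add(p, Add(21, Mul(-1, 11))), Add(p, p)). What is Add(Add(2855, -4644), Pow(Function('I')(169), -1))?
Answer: Rational(-108238077, 60502) ≈ -1789.0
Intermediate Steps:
Function('I')(p) = Mul(2, p, Add(10, p)) (Function('I')(p) = Mul(Add(p, Add(21, -11)), Mul(2, p)) = Mul(Add(p, 10), Mul(2, p)) = Mul(Add(10, p), Mul(2, p)) = Mul(2, p, Add(10, p)))
Add(Add(2855, -4644), Pow(Function('I')(169), -1)) = Add(Add(2855, -4644), Pow(Mul(2, 169, Add(10, 169)), -1)) = Add(-1789, Pow(Mul(2, 169, 179), -1)) = Add(-1789, Pow(60502, -1)) = Add(-1789, Rational(1, 60502)) = Rational(-108238077, 60502)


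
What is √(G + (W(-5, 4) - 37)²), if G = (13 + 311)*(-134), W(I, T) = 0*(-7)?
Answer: I*√42047 ≈ 205.05*I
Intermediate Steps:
W(I, T) = 0
G = -43416 (G = 324*(-134) = -43416)
√(G + (W(-5, 4) - 37)²) = √(-43416 + (0 - 37)²) = √(-43416 + (-37)²) = √(-43416 + 1369) = √(-42047) = I*√42047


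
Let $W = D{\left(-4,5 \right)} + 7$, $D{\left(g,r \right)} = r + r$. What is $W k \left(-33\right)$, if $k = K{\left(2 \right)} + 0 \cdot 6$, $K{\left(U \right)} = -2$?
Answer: $1122$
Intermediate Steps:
$D{\left(g,r \right)} = 2 r$
$W = 17$ ($W = 2 \cdot 5 + 7 = 10 + 7 = 17$)
$k = -2$ ($k = -2 + 0 \cdot 6 = -2 + 0 = -2$)
$W k \left(-33\right) = 17 \left(-2\right) \left(-33\right) = \left(-34\right) \left(-33\right) = 1122$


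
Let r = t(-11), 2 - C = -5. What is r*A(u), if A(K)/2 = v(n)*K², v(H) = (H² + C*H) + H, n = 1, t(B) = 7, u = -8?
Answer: 8064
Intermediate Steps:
C = 7 (C = 2 - 1*(-5) = 2 + 5 = 7)
r = 7
v(H) = H² + 8*H (v(H) = (H² + 7*H) + H = H² + 8*H)
A(K) = 18*K² (A(K) = 2*((1*(8 + 1))*K²) = 2*((1*9)*K²) = 2*(9*K²) = 18*K²)
r*A(u) = 7*(18*(-8)²) = 7*(18*64) = 7*1152 = 8064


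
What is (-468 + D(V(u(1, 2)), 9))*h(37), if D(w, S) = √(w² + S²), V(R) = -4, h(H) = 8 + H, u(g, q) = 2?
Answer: -21060 + 45*√97 ≈ -20617.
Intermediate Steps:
D(w, S) = √(S² + w²)
(-468 + D(V(u(1, 2)), 9))*h(37) = (-468 + √(9² + (-4)²))*(8 + 37) = (-468 + √(81 + 16))*45 = (-468 + √97)*45 = -21060 + 45*√97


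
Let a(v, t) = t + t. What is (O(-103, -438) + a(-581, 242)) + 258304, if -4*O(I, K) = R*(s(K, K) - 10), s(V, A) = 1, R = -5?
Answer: 1035107/4 ≈ 2.5878e+5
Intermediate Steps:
a(v, t) = 2*t
O(I, K) = -45/4 (O(I, K) = -(-5)*(1 - 10)/4 = -(-5)*(-9)/4 = -¼*45 = -45/4)
(O(-103, -438) + a(-581, 242)) + 258304 = (-45/4 + 2*242) + 258304 = (-45/4 + 484) + 258304 = 1891/4 + 258304 = 1035107/4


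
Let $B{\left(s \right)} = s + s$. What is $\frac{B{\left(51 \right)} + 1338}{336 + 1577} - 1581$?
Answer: $- \frac{3023013}{1913} \approx -1580.2$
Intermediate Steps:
$B{\left(s \right)} = 2 s$
$\frac{B{\left(51 \right)} + 1338}{336 + 1577} - 1581 = \frac{2 \cdot 51 + 1338}{336 + 1577} - 1581 = \frac{102 + 1338}{1913} - 1581 = 1440 \cdot \frac{1}{1913} - 1581 = \frac{1440}{1913} - 1581 = - \frac{3023013}{1913}$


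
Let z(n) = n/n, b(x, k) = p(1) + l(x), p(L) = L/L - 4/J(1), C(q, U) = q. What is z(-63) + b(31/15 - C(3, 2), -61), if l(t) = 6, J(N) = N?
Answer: 4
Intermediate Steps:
p(L) = -3 (p(L) = L/L - 4/1 = 1 - 4*1 = 1 - 4 = -3)
b(x, k) = 3 (b(x, k) = -3 + 6 = 3)
z(n) = 1
z(-63) + b(31/15 - C(3, 2), -61) = 1 + 3 = 4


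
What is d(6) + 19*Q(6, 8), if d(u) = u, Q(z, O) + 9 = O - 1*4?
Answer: -89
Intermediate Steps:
Q(z, O) = -13 + O (Q(z, O) = -9 + (O - 1*4) = -9 + (O - 4) = -9 + (-4 + O) = -13 + O)
d(6) + 19*Q(6, 8) = 6 + 19*(-13 + 8) = 6 + 19*(-5) = 6 - 95 = -89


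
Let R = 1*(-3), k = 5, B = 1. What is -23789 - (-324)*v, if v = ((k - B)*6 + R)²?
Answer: 119095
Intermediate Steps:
R = -3
v = 441 (v = ((5 - 1*1)*6 - 3)² = ((5 - 1)*6 - 3)² = (4*6 - 3)² = (24 - 3)² = 21² = 441)
-23789 - (-324)*v = -23789 - (-324)*441 = -23789 - 1*(-142884) = -23789 + 142884 = 119095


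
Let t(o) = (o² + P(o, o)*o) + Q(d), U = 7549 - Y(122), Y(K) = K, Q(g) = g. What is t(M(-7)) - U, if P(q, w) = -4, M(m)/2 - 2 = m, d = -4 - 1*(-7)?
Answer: -7284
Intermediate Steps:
d = 3 (d = -4 + 7 = 3)
M(m) = 4 + 2*m
U = 7427 (U = 7549 - 1*122 = 7549 - 122 = 7427)
t(o) = 3 + o² - 4*o (t(o) = (o² - 4*o) + 3 = 3 + o² - 4*o)
t(M(-7)) - U = (3 + (4 + 2*(-7))² - 4*(4 + 2*(-7))) - 1*7427 = (3 + (4 - 14)² - 4*(4 - 14)) - 7427 = (3 + (-10)² - 4*(-10)) - 7427 = (3 + 100 + 40) - 7427 = 143 - 7427 = -7284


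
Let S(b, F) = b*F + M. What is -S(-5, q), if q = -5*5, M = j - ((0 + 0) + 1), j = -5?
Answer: -119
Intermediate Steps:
M = -6 (M = -5 - ((0 + 0) + 1) = -5 - (0 + 1) = -5 - 1*1 = -5 - 1 = -6)
q = -25
S(b, F) = -6 + F*b (S(b, F) = b*F - 6 = F*b - 6 = -6 + F*b)
-S(-5, q) = -(-6 - 25*(-5)) = -(-6 + 125) = -1*119 = -119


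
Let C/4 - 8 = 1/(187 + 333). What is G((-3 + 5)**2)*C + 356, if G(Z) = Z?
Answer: 31462/65 ≈ 484.03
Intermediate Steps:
C = 4161/130 (C = 32 + 4/(187 + 333) = 32 + 4/520 = 32 + 4*(1/520) = 32 + 1/130 = 4161/130 ≈ 32.008)
G((-3 + 5)**2)*C + 356 = (-3 + 5)**2*(4161/130) + 356 = 2**2*(4161/130) + 356 = 4*(4161/130) + 356 = 8322/65 + 356 = 31462/65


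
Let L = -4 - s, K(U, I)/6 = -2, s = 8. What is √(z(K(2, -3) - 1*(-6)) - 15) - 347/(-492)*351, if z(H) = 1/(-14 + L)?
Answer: 40599/164 + I*√10166/26 ≈ 247.55 + 3.8779*I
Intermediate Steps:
K(U, I) = -12 (K(U, I) = 6*(-2) = -12)
L = -12 (L = -4 - 1*8 = -4 - 8 = -12)
z(H) = -1/26 (z(H) = 1/(-14 - 12) = 1/(-26) = -1/26)
√(z(K(2, -3) - 1*(-6)) - 15) - 347/(-492)*351 = √(-1/26 - 15) - 347/(-492)*351 = √(-391/26) - 347*(-1/492)*351 = I*√10166/26 + (347/492)*351 = I*√10166/26 + 40599/164 = 40599/164 + I*√10166/26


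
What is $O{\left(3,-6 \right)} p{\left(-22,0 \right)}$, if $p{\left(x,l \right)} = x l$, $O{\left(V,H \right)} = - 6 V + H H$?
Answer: $0$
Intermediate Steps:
$O{\left(V,H \right)} = H^{2} - 6 V$ ($O{\left(V,H \right)} = - 6 V + H^{2} = H^{2} - 6 V$)
$p{\left(x,l \right)} = l x$
$O{\left(3,-6 \right)} p{\left(-22,0 \right)} = \left(\left(-6\right)^{2} - 18\right) 0 \left(-22\right) = \left(36 - 18\right) 0 = 18 \cdot 0 = 0$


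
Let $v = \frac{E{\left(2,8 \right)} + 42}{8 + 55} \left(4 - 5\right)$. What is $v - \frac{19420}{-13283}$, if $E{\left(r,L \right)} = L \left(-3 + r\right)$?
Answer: $\frac{771838}{836829} \approx 0.92234$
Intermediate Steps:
$v = - \frac{34}{63}$ ($v = \frac{8 \left(-3 + 2\right) + 42}{8 + 55} \left(4 - 5\right) = \frac{8 \left(-1\right) + 42}{63} \left(-1\right) = \left(-8 + 42\right) \frac{1}{63} \left(-1\right) = 34 \cdot \frac{1}{63} \left(-1\right) = \frac{34}{63} \left(-1\right) = - \frac{34}{63} \approx -0.53968$)
$v - \frac{19420}{-13283} = - \frac{34}{63} - \frac{19420}{-13283} = - \frac{34}{63} - - \frac{19420}{13283} = - \frac{34}{63} + \frac{19420}{13283} = \frac{771838}{836829}$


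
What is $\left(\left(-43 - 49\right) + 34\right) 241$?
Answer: $-13978$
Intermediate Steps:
$\left(\left(-43 - 49\right) + 34\right) 241 = \left(-92 + 34\right) 241 = \left(-58\right) 241 = -13978$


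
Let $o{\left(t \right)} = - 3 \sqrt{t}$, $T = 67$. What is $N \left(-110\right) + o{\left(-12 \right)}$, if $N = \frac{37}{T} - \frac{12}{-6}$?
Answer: $- \frac{18810}{67} - 6 i \sqrt{3} \approx -280.75 - 10.392 i$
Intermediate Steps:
$N = \frac{171}{67}$ ($N = \frac{37}{67} - \frac{12}{-6} = 37 \cdot \frac{1}{67} - -2 = \frac{37}{67} + 2 = \frac{171}{67} \approx 2.5522$)
$N \left(-110\right) + o{\left(-12 \right)} = \frac{171}{67} \left(-110\right) - 3 \sqrt{-12} = - \frac{18810}{67} - 3 \cdot 2 i \sqrt{3} = - \frac{18810}{67} - 6 i \sqrt{3}$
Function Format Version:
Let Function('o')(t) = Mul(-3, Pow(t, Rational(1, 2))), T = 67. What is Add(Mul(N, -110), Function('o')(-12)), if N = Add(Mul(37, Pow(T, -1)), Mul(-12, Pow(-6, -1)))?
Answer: Add(Rational(-18810, 67), Mul(-6, I, Pow(3, Rational(1, 2)))) ≈ Add(-280.75, Mul(-10.392, I))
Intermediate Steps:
N = Rational(171, 67) (N = Add(Mul(37, Pow(67, -1)), Mul(-12, Pow(-6, -1))) = Add(Mul(37, Rational(1, 67)), Mul(-12, Rational(-1, 6))) = Add(Rational(37, 67), 2) = Rational(171, 67) ≈ 2.5522)
Add(Mul(N, -110), Function('o')(-12)) = Add(Mul(Rational(171, 67), -110), Mul(-3, Pow(-12, Rational(1, 2)))) = Add(Rational(-18810, 67), Mul(-3, Mul(2, I, Pow(3, Rational(1, 2))))) = Add(Rational(-18810, 67), Mul(-6, I, Pow(3, Rational(1, 2))))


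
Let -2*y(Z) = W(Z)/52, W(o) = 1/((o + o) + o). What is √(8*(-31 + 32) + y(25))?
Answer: √4867122/780 ≈ 2.8284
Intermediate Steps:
W(o) = 1/(3*o) (W(o) = 1/(2*o + o) = 1/(3*o))
y(Z) = -1/(312*Z) (y(Z) = -1/(3*Z)/(2*52) = -1/(312*Z))
√(8*(-31 + 32) + y(25)) = √(8*(-31 + 32) - 1/312/25) = √(8*1 - 1/312*1/25) = √(8 - 1/7800) = √(62399/7800) = √4867122/780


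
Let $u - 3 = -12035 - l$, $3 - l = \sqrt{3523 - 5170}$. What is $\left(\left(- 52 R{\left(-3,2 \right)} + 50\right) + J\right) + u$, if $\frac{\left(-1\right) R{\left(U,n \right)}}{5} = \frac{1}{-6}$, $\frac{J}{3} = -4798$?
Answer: $- \frac{79267}{3} + 3 i \sqrt{183} \approx -26422.0 + 40.583 i$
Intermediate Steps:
$J = -14394$ ($J = 3 \left(-4798\right) = -14394$)
$l = 3 - 3 i \sqrt{183}$ ($l = 3 - \sqrt{3523 - 5170} = 3 - \sqrt{-1647} = 3 - 3 i \sqrt{183} \approx 3.0 - 40.583 i$)
$R{\left(U,n \right)} = \frac{5}{6}$ ($R{\left(U,n \right)} = - \frac{5}{-6} = \left(-5\right) \left(- \frac{1}{6}\right) = \frac{5}{6}$)
$u = -12035 + 3 i \sqrt{183}$ ($u = 3 - \left(12038 - 3 i \sqrt{183}\right) = -12035 + 3 i \sqrt{183} \approx -12035.0 + 40.583 i$)
$\left(\left(- 52 R{\left(-3,2 \right)} + 50\right) + J\right) + u = \left(\left(\left(-52\right) \frac{5}{6} + 50\right) - 14394\right) - \left(12035 - 3 i \sqrt{183}\right) = \left(\left(- \frac{130}{3} + 50\right) - 14394\right) - \left(12035 - 3 i \sqrt{183}\right) = \left(\frac{20}{3} - 14394\right) - \left(12035 - 3 i \sqrt{183}\right) = - \frac{43162}{3} - \left(12035 - 3 i \sqrt{183}\right) = - \frac{79267}{3} + 3 i \sqrt{183}$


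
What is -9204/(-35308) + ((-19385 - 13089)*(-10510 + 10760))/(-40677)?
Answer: 60655619/303513 ≈ 199.85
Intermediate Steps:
-9204/(-35308) + ((-19385 - 13089)*(-10510 + 10760))/(-40677) = -9204*(-1/35308) - 32474*250*(-1/40677) = 177/679 - 8118500*(-1/40677) = 177/679 + 624500/3129 = 60655619/303513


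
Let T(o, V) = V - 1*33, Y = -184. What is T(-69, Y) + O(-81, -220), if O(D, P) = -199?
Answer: -416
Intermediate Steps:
T(o, V) = -33 + V (T(o, V) = V - 33 = -33 + V)
T(-69, Y) + O(-81, -220) = (-33 - 184) - 199 = -217 - 199 = -416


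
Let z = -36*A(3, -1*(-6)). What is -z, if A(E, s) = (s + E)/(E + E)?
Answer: 54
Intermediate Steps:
A(E, s) = (E + s)/(2*E) (A(E, s) = (E + s)/((2*E)) = (E + s)*(1/(2*E)) = (E + s)/(2*E))
z = -54 (z = -18*(3 - 1*(-6))/3 = -18*(3 + 6)/3 = -18*9/3 = -36*3/2 = -54)
-z = -1*(-54) = 54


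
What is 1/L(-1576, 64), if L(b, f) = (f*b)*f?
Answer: -1/6455296 ≈ -1.5491e-7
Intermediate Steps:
L(b, f) = b*f**2 (L(b, f) = (b*f)*f = b*f**2)
1/L(-1576, 64) = 1/(-1576*64**2) = 1/(-1576*4096) = 1/(-6455296) = -1/6455296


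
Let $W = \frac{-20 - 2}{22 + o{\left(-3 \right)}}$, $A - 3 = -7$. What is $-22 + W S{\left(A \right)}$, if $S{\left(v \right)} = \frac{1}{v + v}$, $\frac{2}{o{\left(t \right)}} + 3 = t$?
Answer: $- \frac{5687}{260} \approx -21.873$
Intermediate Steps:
$A = -4$ ($A = 3 - 7 = -4$)
$o{\left(t \right)} = \frac{2}{-3 + t}$
$S{\left(v \right)} = \frac{1}{2 v}$
$W = - \frac{66}{65}$ ($W = \frac{-20 - 2}{22 + \frac{2}{-3 - 3}} = - \frac{22}{22 + \frac{2}{-6}} = - \frac{22}{22 + 2 \left(- \frac{1}{6}\right)} = - \frac{22}{22 - \frac{1}{3}} = - \frac{22}{\frac{65}{3}} = \left(-22\right) \frac{3}{65} = - \frac{66}{65} \approx -1.0154$)
$-22 + W S{\left(A \right)} = -22 - \frac{66 \frac{1}{2 \left(-4\right)}}{65} = -22 - \frac{66 \cdot \frac{1}{2} \left(- \frac{1}{4}\right)}{65} = -22 - - \frac{33}{260} = -22 + \frac{33}{260} = - \frac{5687}{260}$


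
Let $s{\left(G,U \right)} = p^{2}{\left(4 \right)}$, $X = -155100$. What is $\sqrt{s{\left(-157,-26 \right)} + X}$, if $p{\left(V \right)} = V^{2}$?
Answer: $2 i \sqrt{38711} \approx 393.5 i$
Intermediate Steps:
$s{\left(G,U \right)} = 256$ ($s{\left(G,U \right)} = \left(4^{2}\right)^{2} = 16^{2} = 256$)
$\sqrt{s{\left(-157,-26 \right)} + X} = \sqrt{256 - 155100} = \sqrt{-154844} = 2 i \sqrt{38711}$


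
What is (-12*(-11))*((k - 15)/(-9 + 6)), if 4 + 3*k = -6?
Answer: 2420/3 ≈ 806.67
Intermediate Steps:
k = -10/3 (k = -4/3 + (⅓)*(-6) = -4/3 - 2 = -10/3 ≈ -3.3333)
(-12*(-11))*((k - 15)/(-9 + 6)) = (-12*(-11))*((-10/3 - 15)/(-9 + 6)) = 132*(-55/3/(-3)) = 132*(-55/3*(-⅓)) = 132*(55/9) = 2420/3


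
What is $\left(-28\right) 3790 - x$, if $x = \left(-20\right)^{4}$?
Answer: $-266120$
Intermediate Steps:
$x = 160000$
$\left(-28\right) 3790 - x = \left(-28\right) 3790 - 160000 = -106120 - 160000 = -266120$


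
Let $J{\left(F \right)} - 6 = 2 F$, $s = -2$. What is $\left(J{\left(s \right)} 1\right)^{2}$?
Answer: $4$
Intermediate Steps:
$J{\left(F \right)} = 6 + 2 F$
$\left(J{\left(s \right)} 1\right)^{2} = \left(\left(6 + 2 \left(-2\right)\right) 1\right)^{2} = \left(\left(6 - 4\right) 1\right)^{2} = \left(2 \cdot 1\right)^{2} = 2^{2} = 4$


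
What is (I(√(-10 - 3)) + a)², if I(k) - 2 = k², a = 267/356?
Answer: 1681/16 ≈ 105.06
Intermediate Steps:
a = ¾ (a = 267*(1/356) = ¾ ≈ 0.75000)
I(k) = 2 + k²
(I(√(-10 - 3)) + a)² = ((2 + (√(-10 - 3))²) + ¾)² = ((2 + (√(-13))²) + ¾)² = ((2 + (I*√13)²) + ¾)² = ((2 - 13) + ¾)² = (-11 + ¾)² = (-41/4)² = 1681/16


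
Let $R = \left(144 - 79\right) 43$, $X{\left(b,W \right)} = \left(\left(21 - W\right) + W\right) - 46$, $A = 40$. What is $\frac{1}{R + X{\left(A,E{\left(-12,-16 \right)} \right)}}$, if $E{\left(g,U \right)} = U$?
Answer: $\frac{1}{2770} \approx 0.00036101$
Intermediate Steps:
$X{\left(b,W \right)} = -25$ ($X{\left(b,W \right)} = 21 - 46 = -25$)
$R = 2795$ ($R = 65 \cdot 43 = 2795$)
$\frac{1}{R + X{\left(A,E{\left(-12,-16 \right)} \right)}} = \frac{1}{2795 - 25} = \frac{1}{2770}$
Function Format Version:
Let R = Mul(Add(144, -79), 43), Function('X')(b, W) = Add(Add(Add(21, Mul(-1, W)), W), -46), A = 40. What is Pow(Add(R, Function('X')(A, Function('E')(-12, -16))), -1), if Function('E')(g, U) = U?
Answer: Rational(1, 2770) ≈ 0.00036101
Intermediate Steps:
Function('X')(b, W) = -25 (Function('X')(b, W) = Add(21, -46) = -25)
R = 2795 (R = Mul(65, 43) = 2795)
Pow(Add(R, Function('X')(A, Function('E')(-12, -16))), -1) = Pow(Add(2795, -25), -1) = Pow(2770, -1) = Rational(1, 2770)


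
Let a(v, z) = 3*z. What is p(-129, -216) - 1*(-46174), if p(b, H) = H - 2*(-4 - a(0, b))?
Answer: 45192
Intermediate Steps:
p(b, H) = 8 + H + 6*b (p(b, H) = H - 2*(-4 - 3*b) = H + (8 + 6*b) = 8 + H + 6*b)
p(-129, -216) - 1*(-46174) = (8 - 216 + 6*(-129)) - 1*(-46174) = (8 - 216 - 774) + 46174 = -982 + 46174 = 45192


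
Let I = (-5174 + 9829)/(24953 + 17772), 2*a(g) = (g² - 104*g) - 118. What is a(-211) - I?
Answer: 566933253/17090 ≈ 33173.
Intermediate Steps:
a(g) = -59 + g²/2 - 52*g (a(g) = ((g² - 104*g) - 118)/2 = (-118 + g² - 104*g)/2 = -59 + g²/2 - 52*g)
I = 931/8545 (I = 4655/42725 = 4655*(1/42725) = 931/8545 ≈ 0.10895)
a(-211) - I = (-59 + (½)*(-211)² - 52*(-211)) - 1*931/8545 = (-59 + (½)*44521 + 10972) - 931/8545 = (-59 + 44521/2 + 10972) - 931/8545 = 66347/2 - 931/8545 = 566933253/17090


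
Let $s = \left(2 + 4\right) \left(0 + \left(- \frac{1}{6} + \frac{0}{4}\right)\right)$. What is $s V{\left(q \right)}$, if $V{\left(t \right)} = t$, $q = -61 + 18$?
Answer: $43$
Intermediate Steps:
$q = -43$
$s = -1$ ($s = 6 \left(0 + \left(\left(-1\right) \frac{1}{6} + 0 \cdot \frac{1}{4}\right)\right) = 6 \left(0 + \left(- \frac{1}{6} + 0\right)\right) = 6 \left(0 - \frac{1}{6}\right) = 6 \left(- \frac{1}{6}\right) = -1$)
$s V{\left(q \right)} = \left(-1\right) \left(-43\right) = 43$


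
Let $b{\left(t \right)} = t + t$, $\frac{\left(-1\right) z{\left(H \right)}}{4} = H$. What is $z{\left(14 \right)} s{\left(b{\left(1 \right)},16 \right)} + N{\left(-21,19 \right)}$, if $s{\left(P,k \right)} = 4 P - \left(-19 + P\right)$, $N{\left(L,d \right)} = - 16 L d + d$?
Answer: $5003$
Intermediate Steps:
$z{\left(H \right)} = - 4 H$
$b{\left(t \right)} = 2 t$
$N{\left(L,d \right)} = d - 16 L d$ ($N{\left(L,d \right)} = - 16 L d + d = d - 16 L d$)
$s{\left(P,k \right)} = 19 + 3 P$
$z{\left(14 \right)} s{\left(b{\left(1 \right)},16 \right)} + N{\left(-21,19 \right)} = \left(-4\right) 14 \left(19 + 3 \cdot 2 \cdot 1\right) + 19 \left(1 - -336\right) = - 56 \left(19 + 3 \cdot 2\right) + 19 \left(1 + 336\right) = - 56 \left(19 + 6\right) + 19 \cdot 337 = \left(-56\right) 25 + 6403 = -1400 + 6403 = 5003$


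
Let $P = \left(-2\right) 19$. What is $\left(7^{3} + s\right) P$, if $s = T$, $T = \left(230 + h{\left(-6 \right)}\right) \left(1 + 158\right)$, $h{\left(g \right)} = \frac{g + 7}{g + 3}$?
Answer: $-1400680$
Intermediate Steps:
$h{\left(g \right)} = \frac{7 + g}{3 + g}$
$P = -38$
$T = 36517$ ($T = \left(230 + \frac{7 - 6}{3 - 6}\right) \left(1 + 158\right) = \left(230 + \frac{1}{-3} \cdot 1\right) 159 = \left(230 - \frac{1}{3}\right) 159 = \frac{689}{3} \cdot 159 = 36517$)
$s = 36517$
$\left(7^{3} + s\right) P = \left(7^{3} + 36517\right) \left(-38\right) = \left(343 + 36517\right) \left(-38\right) = 36860 \left(-38\right) = -1400680$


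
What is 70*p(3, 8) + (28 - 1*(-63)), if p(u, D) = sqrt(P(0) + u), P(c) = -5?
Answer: 91 + 70*I*sqrt(2) ≈ 91.0 + 98.995*I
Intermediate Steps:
p(u, D) = sqrt(-5 + u)
70*p(3, 8) + (28 - 1*(-63)) = 70*sqrt(-5 + 3) + (28 - 1*(-63)) = 70*sqrt(-2) + (28 + 63) = 70*(I*sqrt(2)) + 91 = 70*I*sqrt(2) + 91 = 91 + 70*I*sqrt(2)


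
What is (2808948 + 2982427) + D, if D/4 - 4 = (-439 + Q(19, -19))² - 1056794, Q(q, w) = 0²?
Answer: 2335099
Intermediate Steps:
Q(q, w) = 0
D = -3456276 (D = 16 + 4*((-439 + 0)² - 1056794) = 16 + 4*((-439)² - 1056794) = 16 + 4*(192721 - 1056794) = 16 + 4*(-864073) = 16 - 3456292 = -3456276)
(2808948 + 2982427) + D = (2808948 + 2982427) - 3456276 = 5791375 - 3456276 = 2335099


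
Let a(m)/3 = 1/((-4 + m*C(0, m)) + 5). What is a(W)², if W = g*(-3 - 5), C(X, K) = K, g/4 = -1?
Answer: 9/1050625 ≈ 8.5663e-6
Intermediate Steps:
g = -4 (g = 4*(-1) = -4)
W = 32 (W = -4*(-3 - 5) = -4*(-8) = 32)
a(m) = 3/(1 + m²) (a(m) = 3/((-4 + m*m) + 5) = 3/((-4 + m²) + 5) = 3/(1 + m²))
a(W)² = (3/(1 + 32²))² = (3/(1 + 1024))² = (3/1025)² = 9/1050625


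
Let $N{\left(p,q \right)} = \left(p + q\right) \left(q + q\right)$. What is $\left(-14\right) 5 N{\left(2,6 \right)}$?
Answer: $-6720$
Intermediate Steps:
$N{\left(p,q \right)} = 2 q \left(p + q\right)$ ($N{\left(p,q \right)} = \left(p + q\right) 2 q = 2 q \left(p + q\right)$)
$\left(-14\right) 5 N{\left(2,6 \right)} = \left(-14\right) 5 \cdot 2 \cdot 6 \left(2 + 6\right) = - 70 \cdot 2 \cdot 6 \cdot 8 = \left(-70\right) 96 = -6720$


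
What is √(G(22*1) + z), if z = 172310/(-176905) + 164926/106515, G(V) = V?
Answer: √3958148877813040090/418734135 ≈ 4.7513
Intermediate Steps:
z = 2164526876/3768607215 (z = 172310*(-1/176905) + 164926*(1/106515) = -34462/35381 + 164926/106515 = 2164526876/3768607215 ≈ 0.57436)
√(G(22*1) + z) = √(22*1 + 2164526876/3768607215) = √(22 + 2164526876/3768607215) = √(85073885606/3768607215) = √3958148877813040090/418734135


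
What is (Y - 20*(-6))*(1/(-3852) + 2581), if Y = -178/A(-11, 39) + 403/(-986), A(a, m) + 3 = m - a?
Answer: 53354706754501/178509384 ≈ 2.9889e+5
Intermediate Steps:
A(a, m) = -3 + m - a (A(a, m) = -3 + (m - a) = -3 + m - a)
Y = -194449/46342 (Y = -178/(-3 + 39 - 1*(-11)) + 403/(-986) = -178/(-3 + 39 + 11) + 403*(-1/986) = -178/47 - 403/986 = -194449/46342 ≈ -4.1960)
(Y - 20*(-6))*(1/(-3852) + 2581) = (-194449/46342 - 20*(-6))*(1/(-3852) + 2581) = (-194449/46342 + 120)*(-1/3852 + 2581) = (5366591/46342)*(9942011/3852) = 53354706754501/178509384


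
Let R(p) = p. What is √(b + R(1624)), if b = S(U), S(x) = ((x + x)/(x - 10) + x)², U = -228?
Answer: 2*√186705670/119 ≈ 229.65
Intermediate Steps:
S(x) = (x + 2*x/(-10 + x))² (S(x) = ((2*x)/(-10 + x) + x)² = (2*x/(-10 + x) + x)² = (x + 2*x/(-10 + x))²)
b = 723825216/14161 (b = (-228)²*(-8 - 228)²/(-10 - 228)² = 51984*(-236)²/(-238)² = 51984*(1/56644)*55696 = 723825216/14161 ≈ 51114.)
√(b + R(1624)) = √(723825216/14161 + 1624) = √(746822680/14161) = 2*√186705670/119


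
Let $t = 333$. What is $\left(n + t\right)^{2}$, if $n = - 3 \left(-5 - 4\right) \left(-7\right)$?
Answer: $20736$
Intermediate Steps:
$n = -189$ ($n = \left(-3\right) \left(-9\right) \left(-7\right) = 27 \left(-7\right) = -189$)
$\left(n + t\right)^{2} = \left(-189 + 333\right)^{2} = 144^{2} = 20736$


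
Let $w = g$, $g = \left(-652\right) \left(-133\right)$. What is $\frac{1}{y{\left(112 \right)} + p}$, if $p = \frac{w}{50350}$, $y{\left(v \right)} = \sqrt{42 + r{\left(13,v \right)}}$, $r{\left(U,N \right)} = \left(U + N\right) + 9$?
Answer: $- \frac{1511825}{151891238} + \frac{1755625 \sqrt{11}}{75945619} \approx 0.066717$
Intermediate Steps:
$g = 86716$
$w = 86716$
$r{\left(U,N \right)} = 9 + N + U$ ($r{\left(U,N \right)} = \left(N + U\right) + 9 = 9 + N + U$)
$y{\left(v \right)} = \sqrt{64 + v}$ ($y{\left(v \right)} = \sqrt{42 + \left(9 + v + 13\right)} = \sqrt{42 + \left(22 + v\right)} = \sqrt{64 + v}$)
$p = \frac{2282}{1325}$ ($p = \frac{86716}{50350} = 86716 \cdot \frac{1}{50350} = \frac{2282}{1325} \approx 1.7223$)
$\frac{1}{y{\left(112 \right)} + p} = \frac{1}{\sqrt{64 + 112} + \frac{2282}{1325}} = \frac{1}{\sqrt{176} + \frac{2282}{1325}} = \frac{1}{4 \sqrt{11} + \frac{2282}{1325}} = \frac{1}{\frac{2282}{1325} + 4 \sqrt{11}}$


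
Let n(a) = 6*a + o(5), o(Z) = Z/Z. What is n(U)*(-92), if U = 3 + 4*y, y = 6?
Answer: -14996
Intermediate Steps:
o(Z) = 1
U = 27 (U = 3 + 4*6 = 3 + 24 = 27)
n(a) = 1 + 6*a (n(a) = 6*a + 1 = 1 + 6*a)
n(U)*(-92) = (1 + 6*27)*(-92) = (1 + 162)*(-92) = 163*(-92) = -14996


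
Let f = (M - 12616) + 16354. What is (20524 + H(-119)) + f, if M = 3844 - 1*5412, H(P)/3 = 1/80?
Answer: 1815523/80 ≈ 22694.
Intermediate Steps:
H(P) = 3/80
M = -1568 (M = 3844 - 5412 = -1568)
f = 2170 (f = (-1568 - 12616) + 16354 = -14184 + 16354 = 2170)
(20524 + H(-119)) + f = (20524 + 3/80) + 2170 = 1641923/80 + 2170 = 1815523/80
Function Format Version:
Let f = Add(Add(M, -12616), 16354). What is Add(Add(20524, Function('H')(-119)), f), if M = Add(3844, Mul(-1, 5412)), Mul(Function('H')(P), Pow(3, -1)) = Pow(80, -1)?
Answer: Rational(1815523, 80) ≈ 22694.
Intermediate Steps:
Function('H')(P) = Rational(3, 80) (Function('H')(P) = Mul(3, Pow(80, -1)) = Mul(3, Rational(1, 80)) = Rational(3, 80))
M = -1568 (M = Add(3844, -5412) = -1568)
f = 2170 (f = Add(Add(-1568, -12616), 16354) = Add(-14184, 16354) = 2170)
Add(Add(20524, Function('H')(-119)), f) = Add(Add(20524, Rational(3, 80)), 2170) = Add(Rational(1641923, 80), 2170) = Rational(1815523, 80)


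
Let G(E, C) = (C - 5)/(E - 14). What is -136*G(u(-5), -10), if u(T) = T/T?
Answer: -2040/13 ≈ -156.92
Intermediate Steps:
u(T) = 1
G(E, C) = (-5 + C)/(-14 + E)
-136*G(u(-5), -10) = -136*(-5 - 10)/(-14 + 1) = -136*(-15)/(-13) = -(-136)*(-15)/13 = -136*15/13 = -2040/13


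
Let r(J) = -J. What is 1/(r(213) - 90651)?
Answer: -1/90864 ≈ -1.1005e-5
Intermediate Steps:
1/(r(213) - 90651) = 1/(-1*213 - 90651) = 1/(-213 - 90651) = 1/(-90864) = -1/90864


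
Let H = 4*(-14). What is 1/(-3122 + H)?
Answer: -1/3178 ≈ -0.00031466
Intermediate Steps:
H = -56
1/(-3122 + H) = 1/(-3122 - 56) = 1/(-3178) = -1/3178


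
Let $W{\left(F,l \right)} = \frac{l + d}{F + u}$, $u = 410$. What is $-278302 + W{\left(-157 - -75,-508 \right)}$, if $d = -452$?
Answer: $- \frac{11410502}{41} \approx -2.7831 \cdot 10^{5}$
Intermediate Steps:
$W{\left(F,l \right)} = \frac{-452 + l}{410 + F}$ ($W{\left(F,l \right)} = \frac{l - 452}{F + 410} = \frac{-452 + l}{410 + F}$)
$-278302 + W{\left(-157 - -75,-508 \right)} = -278302 + \frac{-452 - 508}{410 - 82} = -278302 + \frac{1}{410 + \left(-157 + 75\right)} \left(-960\right) = -278302 + \frac{1}{410 - 82} \left(-960\right) = -278302 + \frac{1}{328} \left(-960\right) = -278302 - \frac{120}{41} = - \frac{11410502}{41}$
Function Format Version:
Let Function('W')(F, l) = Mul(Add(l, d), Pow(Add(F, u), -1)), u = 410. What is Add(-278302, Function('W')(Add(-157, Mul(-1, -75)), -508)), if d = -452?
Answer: Rational(-11410502, 41) ≈ -2.7831e+5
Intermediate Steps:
Function('W')(F, l) = Mul(Pow(Add(410, F), -1), Add(-452, l)) (Function('W')(F, l) = Mul(Add(l, -452), Pow(Add(F, 410), -1)) = Mul(Add(-452, l), Pow(Add(410, F), -1)) = Mul(Pow(Add(410, F), -1), Add(-452, l)))
Add(-278302, Function('W')(Add(-157, Mul(-1, -75)), -508)) = Add(-278302, Mul(Pow(Add(410, Add(-157, Mul(-1, -75))), -1), Add(-452, -508))) = Add(-278302, Mul(Pow(Add(410, Add(-157, 75)), -1), -960)) = Add(-278302, Mul(Pow(Add(410, -82), -1), -960)) = Add(-278302, Mul(Pow(328, -1), -960)) = Add(-278302, Mul(Rational(1, 328), -960)) = Add(-278302, Rational(-120, 41)) = Rational(-11410502, 41)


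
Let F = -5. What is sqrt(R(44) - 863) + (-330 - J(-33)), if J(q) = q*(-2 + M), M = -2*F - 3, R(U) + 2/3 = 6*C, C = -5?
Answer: -165 + I*sqrt(8043)/3 ≈ -165.0 + 29.894*I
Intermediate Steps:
R(U) = -92/3 (R(U) = -2/3 + 6*(-5) = -2/3 - 30 = -92/3)
M = 7 (M = -2*(-5) - 3 = 10 - 3 = 7)
J(q) = 5*q (J(q) = q*(-2 + 7) = q*5 = 5*q)
sqrt(R(44) - 863) + (-330 - J(-33)) = sqrt(-92/3 - 863) + (-330 - 5*(-33)) = sqrt(-2681/3) + (-330 - 1*(-165)) = I*sqrt(8043)/3 + (-330 + 165) = I*sqrt(8043)/3 - 165 = -165 + I*sqrt(8043)/3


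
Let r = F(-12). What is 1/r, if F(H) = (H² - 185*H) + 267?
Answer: 1/2631 ≈ 0.00038008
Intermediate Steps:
F(H) = 267 + H² - 185*H
r = 2631 (r = 267 + (-12)² - 185*(-12) = 267 + 144 + 2220 = 2631)
1/r = 1/2631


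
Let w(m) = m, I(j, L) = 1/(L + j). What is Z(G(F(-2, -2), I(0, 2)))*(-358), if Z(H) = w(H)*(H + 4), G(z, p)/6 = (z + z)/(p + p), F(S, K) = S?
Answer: -171840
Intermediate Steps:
G(z, p) = 6*z/p (G(z, p) = 6*((z + z)/(p + p)) = 6*((2*z)/((2*p))) = 6*((2*z)*(1/(2*p))) = 6*(z/p) = 6*z/p)
Z(H) = H*(4 + H) (Z(H) = H*(H + 4) = H*(4 + H))
Z(G(F(-2, -2), I(0, 2)))*(-358) = ((6*(-2)/1/(2 + 0))*(4 + 6*(-2)/1/(2 + 0)))*(-358) = ((6*(-2)/1/2)*(4 + 6*(-2)/1/2))*(-358) = ((6*(-2)/(½))*(4 + 6*(-2)/(½)))*(-358) = ((6*(-2)*2)*(4 + 6*(-2)*2))*(-358) = -24*(4 - 24)*(-358) = -24*(-20)*(-358) = 480*(-358) = -171840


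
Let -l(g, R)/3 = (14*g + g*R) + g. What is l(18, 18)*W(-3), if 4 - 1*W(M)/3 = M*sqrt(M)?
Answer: -21384 - 16038*I*sqrt(3) ≈ -21384.0 - 27779.0*I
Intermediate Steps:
W(M) = 12 - 3*M**(3/2) (W(M) = 12 - 3*M*sqrt(M) = 12 - 3*M**(3/2))
l(g, R) = -45*g - 3*R*g (l(g, R) = -3*((14*g + g*R) + g) = -3*((14*g + R*g) + g) = -3*(15*g + R*g) = -45*g - 3*R*g)
l(18, 18)*W(-3) = (-3*18*(15 + 18))*(12 - (-9)*I*sqrt(3)) = (-3*18*33)*(12 - (-9)*I*sqrt(3)) = -1782*(12 + 9*I*sqrt(3)) = -21384 - 16038*I*sqrt(3)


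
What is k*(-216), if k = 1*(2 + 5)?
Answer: -1512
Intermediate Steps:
k = 7 (k = 1*7 = 7)
k*(-216) = 7*(-216) = -1512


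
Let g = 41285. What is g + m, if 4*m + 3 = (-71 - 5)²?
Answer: 170913/4 ≈ 42728.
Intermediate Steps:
m = 5773/4 (m = -¾ + (-71 - 5)²/4 = -¾ + (¼)*(-76)² = -¾ + (¼)*5776 = -¾ + 1444 = 5773/4 ≈ 1443.3)
g + m = 41285 + 5773/4 = 170913/4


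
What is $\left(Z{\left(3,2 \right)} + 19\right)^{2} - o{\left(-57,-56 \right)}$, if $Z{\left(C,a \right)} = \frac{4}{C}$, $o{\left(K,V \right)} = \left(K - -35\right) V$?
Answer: $- \frac{7367}{9} \approx -818.56$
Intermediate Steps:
$o{\left(K,V \right)} = V \left(35 + K\right)$ ($o{\left(K,V \right)} = \left(K + 35\right) V = \left(35 + K\right) V = V \left(35 + K\right)$)
$\left(Z{\left(3,2 \right)} + 19\right)^{2} - o{\left(-57,-56 \right)} = \left(\frac{4}{3} + 19\right)^{2} - - 56 \left(35 - 57\right) = \left(4 \cdot \frac{1}{3} + 19\right)^{2} - \left(-56\right) \left(-22\right) = \left(\frac{4}{3} + 19\right)^{2} - 1232 = \left(\frac{61}{3}\right)^{2} - 1232 = \frac{3721}{9} - 1232 = - \frac{7367}{9}$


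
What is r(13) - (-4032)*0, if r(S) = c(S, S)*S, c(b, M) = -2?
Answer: -26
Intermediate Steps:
r(S) = -2*S
r(13) - (-4032)*0 = -2*13 - (-4032)*0 = -26 - 112*0 = -26 + 0 = -26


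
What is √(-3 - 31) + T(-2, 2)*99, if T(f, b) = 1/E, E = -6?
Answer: -33/2 + I*√34 ≈ -16.5 + 5.831*I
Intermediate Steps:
T(f, b) = -⅙ (T(f, b) = 1/(-6) = -⅙)
√(-3 - 31) + T(-2, 2)*99 = √(-3 - 31) - ⅙*99 = √(-34) - 33/2 = I*√34 - 33/2 = -33/2 + I*√34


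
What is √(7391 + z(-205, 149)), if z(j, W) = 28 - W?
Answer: √7270 ≈ 85.264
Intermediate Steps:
√(7391 + z(-205, 149)) = √(7391 + (28 - 1*149)) = √(7391 + (28 - 149)) = √(7391 - 121) = √7270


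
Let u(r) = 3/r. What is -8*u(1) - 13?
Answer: -37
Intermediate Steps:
-8*u(1) - 13 = -24/1 - 13 = -24 - 13 = -37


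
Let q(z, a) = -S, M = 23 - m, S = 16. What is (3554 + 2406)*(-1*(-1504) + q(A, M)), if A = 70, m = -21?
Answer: 8868480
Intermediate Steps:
M = 44 (M = 23 - 1*(-21) = 23 + 21 = 44)
q(z, a) = -16 (q(z, a) = -1*16 = -16)
(3554 + 2406)*(-1*(-1504) + q(A, M)) = (3554 + 2406)*(-1*(-1504) - 16) = 5960*(1504 - 16) = 5960*1488 = 8868480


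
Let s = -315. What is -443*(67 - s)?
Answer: -169226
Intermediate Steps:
-443*(67 - s) = -443*(67 - 1*(-315)) = -443*(67 + 315) = -443*382 = -169226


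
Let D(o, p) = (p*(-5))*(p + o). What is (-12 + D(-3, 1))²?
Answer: 4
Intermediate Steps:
D(o, p) = -5*p*(o + p) (D(o, p) = (-5*p)*(o + p) = -5*p*(o + p))
(-12 + D(-3, 1))² = (-12 - 5*1*(-3 + 1))² = (-12 - 5*1*(-2))² = (-12 + 10)² = (-2)² = 4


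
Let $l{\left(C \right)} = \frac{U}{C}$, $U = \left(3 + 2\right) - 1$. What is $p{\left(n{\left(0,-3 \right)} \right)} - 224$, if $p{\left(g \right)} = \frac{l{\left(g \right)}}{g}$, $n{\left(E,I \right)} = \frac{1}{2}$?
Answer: $-208$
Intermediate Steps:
$U = 4$ ($U = 5 - 1 = 4$)
$n{\left(E,I \right)} = \frac{1}{2}$
$l{\left(C \right)} = \frac{4}{C}$
$p{\left(g \right)} = \frac{4}{g^{2}}$ ($p{\left(g \right)} = \frac{4 \frac{1}{g}}{g} = \frac{4}{g^{2}}$)
$p{\left(n{\left(0,-3 \right)} \right)} - 224 = 4 \frac{1}{(\frac{1}{2})^{2}} - 224 = 4 \cdot 4 - 224 = 16 - 224 = -208$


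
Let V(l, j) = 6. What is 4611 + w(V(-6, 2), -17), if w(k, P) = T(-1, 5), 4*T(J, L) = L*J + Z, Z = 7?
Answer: 9223/2 ≈ 4611.5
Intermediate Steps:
T(J, L) = 7/4 + J*L/4 (T(J, L) = (L*J + 7)/4 = (J*L + 7)/4 = (7 + J*L)/4 = 7/4 + J*L/4)
w(k, P) = ½ (w(k, P) = 7/4 + (¼)*(-1)*5 = 7/4 - 5/4 = ½)
4611 + w(V(-6, 2), -17) = 4611 + ½ = 9223/2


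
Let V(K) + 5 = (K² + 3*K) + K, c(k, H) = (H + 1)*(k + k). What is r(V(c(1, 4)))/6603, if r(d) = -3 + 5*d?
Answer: 224/2201 ≈ 0.10177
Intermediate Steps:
c(k, H) = 2*k*(1 + H) (c(k, H) = (1 + H)*(2*k) = 2*k*(1 + H))
V(K) = -5 + K² + 4*K (V(K) = -5 + ((K² + 3*K) + K) = -5 + (K² + 4*K) = -5 + K² + 4*K)
r(V(c(1, 4)))/6603 = (-3 + 5*(-5 + (2*1*(1 + 4))² + 4*(2*1*(1 + 4))))/6603 = (-3 + 5*(-5 + (2*1*5)² + 4*(2*1*5)))*(1/6603) = (-3 + 5*(-5 + 10² + 4*10))*(1/6603) = (-3 + 5*(-5 + 100 + 40))*(1/6603) = (-3 + 5*135)*(1/6603) = (-3 + 675)*(1/6603) = 672*(1/6603) = 224/2201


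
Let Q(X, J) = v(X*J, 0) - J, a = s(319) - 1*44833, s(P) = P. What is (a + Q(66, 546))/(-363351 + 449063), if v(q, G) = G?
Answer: -11265/21428 ≈ -0.52571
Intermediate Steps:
a = -44514 (a = 319 - 1*44833 = 319 - 44833 = -44514)
Q(X, J) = -J (Q(X, J) = 0 - J = -J)
(a + Q(66, 546))/(-363351 + 449063) = (-44514 - 1*546)/(-363351 + 449063) = (-44514 - 546)/85712 = -45060*1/85712 = -11265/21428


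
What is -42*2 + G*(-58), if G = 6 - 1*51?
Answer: 2526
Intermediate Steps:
G = -45 (G = 6 - 51 = -45)
-42*2 + G*(-58) = -42*2 - 45*(-58) = -84 + 2610 = 2526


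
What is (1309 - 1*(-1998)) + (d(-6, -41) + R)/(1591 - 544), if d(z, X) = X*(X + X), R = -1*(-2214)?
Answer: 3468005/1047 ≈ 3312.3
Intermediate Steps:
R = 2214
d(z, X) = 2*X**2 (d(z, X) = X*(2*X) = 2*X**2)
(1309 - 1*(-1998)) + (d(-6, -41) + R)/(1591 - 544) = (1309 - 1*(-1998)) + (2*(-41)**2 + 2214)/(1591 - 544) = (1309 + 1998) + (2*1681 + 2214)/1047 = 3307 + (3362 + 2214)*(1/1047) = 3307 + 5576*(1/1047) = 3307 + 5576/1047 = 3468005/1047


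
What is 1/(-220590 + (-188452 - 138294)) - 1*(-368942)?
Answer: 201935238511/547336 ≈ 3.6894e+5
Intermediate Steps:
1/(-220590 + (-188452 - 138294)) - 1*(-368942) = 1/(-220590 - 326746) + 368942 = 1/(-547336) + 368942 = -1/547336 + 368942 = 201935238511/547336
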